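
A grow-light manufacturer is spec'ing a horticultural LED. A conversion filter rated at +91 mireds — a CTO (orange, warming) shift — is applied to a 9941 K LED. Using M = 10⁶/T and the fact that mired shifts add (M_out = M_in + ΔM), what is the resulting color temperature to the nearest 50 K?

M_in = 10⁶/9941 = 100.59 mireds.
M_out = 100.59 + (+91) = 191.59 mireds.
T_out = 10⁶/191.59 = 5219.4 K → 5200 K.

5200 K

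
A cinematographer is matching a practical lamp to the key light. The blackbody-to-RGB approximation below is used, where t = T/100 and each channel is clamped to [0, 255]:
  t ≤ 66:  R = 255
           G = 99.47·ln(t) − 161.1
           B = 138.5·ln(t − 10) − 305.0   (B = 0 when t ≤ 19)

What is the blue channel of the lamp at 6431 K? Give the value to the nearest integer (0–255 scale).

t = 6431/100 = 64.31; the t ≤ 66 branch applies.
B = 138.5·ln(64.31 − 10) − 305.0 = 138.5·ln 54.31 − 305.0 = 138.5·3.9947 − 305.0 = 248.267.
Rounded: 248.

248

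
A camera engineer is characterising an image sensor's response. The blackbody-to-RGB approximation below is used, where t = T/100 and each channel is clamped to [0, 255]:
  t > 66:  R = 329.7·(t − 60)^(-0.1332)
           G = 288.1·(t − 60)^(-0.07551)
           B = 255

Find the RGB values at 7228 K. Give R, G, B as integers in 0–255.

t = 7228/100 = 72.28; the t > 66 branch applies.
R = 329.7·(72.28 − 60)^(-0.1332) = 329.7·12.28^(-0.1332) = 329.7·0.71601 = 236.068.
G = 288.1·(72.28 − 60)^(-0.07551) = 288.1·12.28^(-0.07551) = 288.1·0.82747 = 238.395.
B = 255 by definition for t > 66.
Rounded: (236, 238, 255).

R=236, G=238, B=255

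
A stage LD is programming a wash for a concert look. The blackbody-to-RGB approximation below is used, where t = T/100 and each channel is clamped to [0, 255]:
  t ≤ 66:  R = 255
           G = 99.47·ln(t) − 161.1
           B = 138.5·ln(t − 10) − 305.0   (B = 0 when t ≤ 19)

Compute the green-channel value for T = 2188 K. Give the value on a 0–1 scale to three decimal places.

0.572

t = 2188/100 = 21.88; the t ≤ 66 branch applies.
G = 99.47·ln 21.88 − 161.1 = 99.47·3.0856 − 161.1 = 145.822.
On a 0–1 scale: 145.822/255 = 0.5719 → 0.572.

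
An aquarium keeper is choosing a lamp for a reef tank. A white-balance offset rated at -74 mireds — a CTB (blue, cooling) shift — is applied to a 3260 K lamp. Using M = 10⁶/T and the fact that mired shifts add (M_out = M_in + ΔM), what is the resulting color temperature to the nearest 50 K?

M_in = 10⁶/3260 = 306.75 mireds.
M_out = 306.75 + (-74) = 232.75 mireds.
T_out = 10⁶/232.75 = 4296.5 K → 4300 K.

4300 K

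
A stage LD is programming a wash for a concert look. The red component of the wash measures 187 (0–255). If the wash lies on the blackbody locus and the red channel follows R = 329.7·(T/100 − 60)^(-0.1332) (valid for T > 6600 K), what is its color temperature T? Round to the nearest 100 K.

13100 K

(t − 60)^(-0.1332) = 187/329.7 = 0.56718.
t − 60 = 0.56718^(1/-0.1332) = 0.56718^(-7.508) = 70.620, so t = 130.620.
T = 100·t = 13062 K → 13100 K to the nearest 100 K.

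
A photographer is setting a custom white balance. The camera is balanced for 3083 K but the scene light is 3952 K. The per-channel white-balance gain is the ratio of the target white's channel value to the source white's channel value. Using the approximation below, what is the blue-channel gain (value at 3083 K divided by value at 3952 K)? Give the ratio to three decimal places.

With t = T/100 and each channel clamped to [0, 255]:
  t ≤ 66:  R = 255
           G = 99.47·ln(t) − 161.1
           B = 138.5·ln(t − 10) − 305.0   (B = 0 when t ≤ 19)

0.705

At 3952 K (t = 39.52):
  B = 138.5·ln(39.52 − 10) − 305.0 = 138.5·ln 29.52 − 305.0 = 138.5·3.3851 − 305.0 = 163.832.
At 3083 K (t = 30.83):
  B = 138.5·ln(30.83 − 10) − 305.0 = 138.5·ln 20.83 − 305.0 = 138.5·3.0364 − 305.0 = 115.541.
Gain = 115.541 / 163.832 = 0.7052 → 0.705.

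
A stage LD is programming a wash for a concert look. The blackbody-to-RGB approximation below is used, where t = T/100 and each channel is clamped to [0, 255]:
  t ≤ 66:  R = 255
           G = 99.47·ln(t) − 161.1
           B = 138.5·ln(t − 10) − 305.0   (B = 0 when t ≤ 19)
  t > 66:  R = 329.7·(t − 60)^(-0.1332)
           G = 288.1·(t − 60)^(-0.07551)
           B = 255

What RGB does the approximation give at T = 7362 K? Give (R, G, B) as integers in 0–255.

t = 7362/100 = 73.62; the t > 66 branch applies.
R = 329.7·(73.62 − 60)^(-0.1332) = 329.7·13.62^(-0.1332) = 329.7·0.70620 = 232.834.
G = 288.1·(73.62 − 60)^(-0.07551) = 288.1·13.62^(-0.07551) = 288.1·0.82103 = 236.538.
B = 255 by definition for t > 66.
Rounded: (233, 237, 255).

(233, 237, 255)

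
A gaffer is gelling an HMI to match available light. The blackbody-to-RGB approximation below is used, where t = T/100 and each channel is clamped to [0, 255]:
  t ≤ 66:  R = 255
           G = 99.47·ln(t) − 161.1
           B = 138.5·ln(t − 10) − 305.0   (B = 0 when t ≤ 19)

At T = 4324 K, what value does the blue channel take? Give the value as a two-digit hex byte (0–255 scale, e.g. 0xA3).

t = 4324/100 = 43.24; the t ≤ 66 branch applies.
B = 138.5·ln(43.24 − 10) − 305.0 = 138.5·ln 33.24 − 305.0 = 138.5·3.5038 − 305.0 = 180.270.
Rounded: 180; in hex, 0xB4.

0xB4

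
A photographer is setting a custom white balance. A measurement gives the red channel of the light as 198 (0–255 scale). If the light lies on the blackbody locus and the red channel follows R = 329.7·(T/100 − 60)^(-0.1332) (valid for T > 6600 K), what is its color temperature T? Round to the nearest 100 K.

(t − 60)^(-0.1332) = 198/329.7 = 0.60055.
t − 60 = 0.60055^(1/-0.1332) = 0.60055^(-7.508) = 45.980, so t = 105.980.
T = 100·t = 10598 K → 10600 K to the nearest 100 K.

10600 K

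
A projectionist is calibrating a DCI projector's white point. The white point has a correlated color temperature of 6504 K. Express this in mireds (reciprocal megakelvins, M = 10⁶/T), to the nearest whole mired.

M = 10⁶ / 6504 = 153.752 → 154 mireds.

154 mireds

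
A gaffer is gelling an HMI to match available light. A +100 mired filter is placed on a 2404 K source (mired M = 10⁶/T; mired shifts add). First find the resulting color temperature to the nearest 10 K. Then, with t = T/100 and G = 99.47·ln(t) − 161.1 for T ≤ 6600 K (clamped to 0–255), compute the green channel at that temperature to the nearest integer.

M_in = 10⁶/2404 = 415.97; M_out = 415.97 + (+100) = 515.97.
T_out = 10⁶/515.97 = 1938.1 K → 1940 K; t = 19.4.
G = 99.47·ln 19.4 − 161.1 = 99.47·2.9653 − 161.1 = 133.856.
Rounded: 134.

134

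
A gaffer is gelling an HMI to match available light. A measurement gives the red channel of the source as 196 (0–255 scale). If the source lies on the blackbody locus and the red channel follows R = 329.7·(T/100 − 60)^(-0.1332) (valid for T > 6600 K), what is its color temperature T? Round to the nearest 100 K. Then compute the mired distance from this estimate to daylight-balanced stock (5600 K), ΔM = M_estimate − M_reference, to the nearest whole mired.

-88 mireds

(t − 60)^(-0.1332) = 196/329.7 = 0.59448.
t − 60 = 0.59448^(1/-0.1332) = 0.59448^(-7.508) = 49.621, so t = 109.621.
T = 100·t = 10962 K → 11000 K to the nearest 100 K.
M_estimate = 10⁶/11000 = 90.91; M_reference = 10⁶/5600 = 178.57.
ΔM = 90.91 − 178.57 = -87.66 → -88 mireds.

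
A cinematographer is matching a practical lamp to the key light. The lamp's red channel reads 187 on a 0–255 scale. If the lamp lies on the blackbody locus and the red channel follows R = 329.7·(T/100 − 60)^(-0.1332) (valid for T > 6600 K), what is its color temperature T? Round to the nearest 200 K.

13000 K

(t − 60)^(-0.1332) = 187/329.7 = 0.56718.
t − 60 = 0.56718^(1/-0.1332) = 0.56718^(-7.508) = 70.620, so t = 130.620.
T = 100·t = 13062 K → 13000 K to the nearest 200 K.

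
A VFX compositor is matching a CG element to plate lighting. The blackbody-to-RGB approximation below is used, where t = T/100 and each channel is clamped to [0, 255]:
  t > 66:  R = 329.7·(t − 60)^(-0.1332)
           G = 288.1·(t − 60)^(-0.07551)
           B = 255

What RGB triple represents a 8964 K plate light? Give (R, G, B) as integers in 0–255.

(210, 223, 255)

t = 8964/100 = 89.64; the t > 66 branch applies.
R = 329.7·(89.64 − 60)^(-0.1332) = 329.7·29.64^(-0.1332) = 329.7·0.63672 = 209.925.
G = 288.1·(89.64 − 60)^(-0.07551) = 288.1·29.64^(-0.07551) = 288.1·0.77421 = 223.050.
B = 255 by definition for t > 66.
Rounded: (210, 223, 255).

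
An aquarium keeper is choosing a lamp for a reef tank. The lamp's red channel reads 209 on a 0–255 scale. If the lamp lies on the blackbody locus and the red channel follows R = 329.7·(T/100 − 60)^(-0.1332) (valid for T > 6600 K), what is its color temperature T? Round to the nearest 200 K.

9000 K

(t − 60)^(-0.1332) = 209/329.7 = 0.63391.
t − 60 = 0.63391^(1/-0.1332) = 0.63391^(-7.508) = 30.639, so t = 90.639.
T = 100·t = 9064 K → 9000 K to the nearest 200 K.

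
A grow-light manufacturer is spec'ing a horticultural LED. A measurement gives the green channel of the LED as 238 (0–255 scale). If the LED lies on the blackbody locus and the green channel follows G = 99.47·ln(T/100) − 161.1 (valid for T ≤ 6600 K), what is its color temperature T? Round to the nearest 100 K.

ln t = (238 + 161.1) / 99.47 = 4.0123.
t = e^4.0123 = 55.272.
T = 100·t = 5527 K → 5500 K to the nearest 100 K.

5500 K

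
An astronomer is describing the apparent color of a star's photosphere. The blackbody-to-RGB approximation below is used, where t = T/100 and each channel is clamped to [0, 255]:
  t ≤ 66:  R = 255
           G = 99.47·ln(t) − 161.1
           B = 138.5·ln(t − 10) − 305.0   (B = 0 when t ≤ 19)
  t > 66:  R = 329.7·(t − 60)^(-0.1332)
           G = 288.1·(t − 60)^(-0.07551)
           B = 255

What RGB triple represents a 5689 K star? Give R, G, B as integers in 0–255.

R=255, G=241, B=228

t = 5689/100 = 56.89; the t ≤ 66 branch applies.
R = 255 by definition for t ≤ 66.
G = 99.47·ln 56.89 − 161.1 = 99.47·4.0411 − 161.1 = 240.870.
B = 138.5·ln(56.89 − 10) − 305.0 = 138.5·ln 46.89 − 305.0 = 138.5·3.8478 − 305.0 = 227.921.
Rounded: (255, 241, 228).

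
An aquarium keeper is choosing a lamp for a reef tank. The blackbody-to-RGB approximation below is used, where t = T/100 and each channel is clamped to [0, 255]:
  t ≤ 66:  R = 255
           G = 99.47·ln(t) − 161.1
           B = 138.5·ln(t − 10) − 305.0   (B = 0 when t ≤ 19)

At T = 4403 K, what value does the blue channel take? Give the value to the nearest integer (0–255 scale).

t = 4403/100 = 44.03; the t ≤ 66 branch applies.
B = 138.5·ln(44.03 − 10) − 305.0 = 138.5·ln 34.03 − 305.0 = 138.5·3.5272 − 305.0 = 183.523.
Rounded: 184.

184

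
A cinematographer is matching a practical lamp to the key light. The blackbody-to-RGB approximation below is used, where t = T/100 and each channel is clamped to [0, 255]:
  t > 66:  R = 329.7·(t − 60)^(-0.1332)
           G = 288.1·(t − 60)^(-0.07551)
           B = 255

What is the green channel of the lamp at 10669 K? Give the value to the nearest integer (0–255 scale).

216

t = 10669/100 = 106.69; the t > 66 branch applies.
G = 288.1·(106.69 − 60)^(-0.07551) = 288.1·46.69^(-0.07551) = 288.1·0.74810 = 215.526.
Rounded: 216.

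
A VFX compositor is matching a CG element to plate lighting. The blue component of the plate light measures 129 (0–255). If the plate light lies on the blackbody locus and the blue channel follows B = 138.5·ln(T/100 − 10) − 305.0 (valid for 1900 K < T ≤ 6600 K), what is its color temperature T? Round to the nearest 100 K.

ln(t − 10) = (129 + 305.0) / 138.5 = 3.1336.
t − 10 = e^3.1336 = 22.956, so t = 32.956.
T = 100·t = 3296 K → 3300 K to the nearest 100 K.

3300 K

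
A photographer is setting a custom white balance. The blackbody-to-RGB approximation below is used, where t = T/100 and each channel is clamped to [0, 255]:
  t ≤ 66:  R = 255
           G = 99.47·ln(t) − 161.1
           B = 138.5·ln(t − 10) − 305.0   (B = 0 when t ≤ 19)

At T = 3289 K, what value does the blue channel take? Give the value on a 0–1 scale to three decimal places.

t = 3289/100 = 32.89; the t ≤ 66 branch applies.
B = 138.5·ln(32.89 − 10) − 305.0 = 138.5·ln 22.89 − 305.0 = 138.5·3.1307 − 305.0 = 128.602.
On a 0–1 scale: 128.602/255 = 0.5043 → 0.504.

0.504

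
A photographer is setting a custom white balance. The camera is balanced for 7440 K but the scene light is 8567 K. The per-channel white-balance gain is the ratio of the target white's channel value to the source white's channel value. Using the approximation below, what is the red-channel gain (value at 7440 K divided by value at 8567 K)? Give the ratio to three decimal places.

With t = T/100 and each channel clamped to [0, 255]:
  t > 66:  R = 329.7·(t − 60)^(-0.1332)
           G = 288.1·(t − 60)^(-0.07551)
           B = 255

1.080

At 8567 K (t = 85.67):
  R = 329.7·(85.67 − 60)^(-0.1332) = 329.7·25.67^(-0.1332) = 329.7·0.64903 = 213.985.
At 7440 K (t = 74.4):
  R = 329.7·(74.4 − 60)^(-0.1332) = 329.7·14.4^(-0.1332) = 329.7·0.70098 = 231.113.
Gain = 231.113 / 213.985 = 1.0800 → 1.080.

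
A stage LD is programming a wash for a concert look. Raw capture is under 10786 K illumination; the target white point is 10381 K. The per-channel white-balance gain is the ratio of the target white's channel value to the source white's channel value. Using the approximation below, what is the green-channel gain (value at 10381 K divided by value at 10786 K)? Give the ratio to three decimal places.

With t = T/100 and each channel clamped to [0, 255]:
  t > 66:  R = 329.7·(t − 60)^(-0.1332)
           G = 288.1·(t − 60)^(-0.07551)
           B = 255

At 10786 K (t = 107.86):
  G = 288.1·(107.86 − 60)^(-0.07551) = 288.1·47.86^(-0.07551) = 288.1·0.74670 = 215.124.
At 10381 K (t = 103.81):
  G = 288.1·(103.81 − 60)^(-0.07551) = 288.1·43.81^(-0.07551) = 288.1·0.75170 = 216.565.
Gain = 216.565 / 215.124 = 1.0067 → 1.007.

1.007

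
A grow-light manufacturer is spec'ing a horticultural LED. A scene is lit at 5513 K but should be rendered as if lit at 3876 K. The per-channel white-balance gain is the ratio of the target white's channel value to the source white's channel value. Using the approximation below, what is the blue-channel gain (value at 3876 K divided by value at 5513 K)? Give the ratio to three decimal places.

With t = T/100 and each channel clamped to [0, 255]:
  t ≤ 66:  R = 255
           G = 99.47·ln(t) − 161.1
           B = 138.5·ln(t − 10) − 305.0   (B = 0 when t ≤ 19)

At 5513 K (t = 55.13):
  B = 138.5·ln(55.13 − 10) − 305.0 = 138.5·ln 45.13 − 305.0 = 138.5·3.8095 − 305.0 = 222.622.
At 3876 K (t = 38.76):
  B = 138.5·ln(38.76 − 10) − 305.0 = 138.5·ln 28.76 − 305.0 = 138.5·3.3590 − 305.0 = 160.219.
Gain = 160.219 / 222.622 = 0.7197 → 0.720.

0.720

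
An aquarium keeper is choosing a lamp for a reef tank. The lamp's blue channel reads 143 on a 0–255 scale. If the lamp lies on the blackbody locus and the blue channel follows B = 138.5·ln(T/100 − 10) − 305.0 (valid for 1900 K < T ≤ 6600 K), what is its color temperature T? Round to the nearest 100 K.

ln(t − 10) = (143 + 305.0) / 138.5 = 3.2347.
t − 10 = e^3.2347 = 25.398, so t = 35.398.
T = 100·t = 3540 K → 3500 K to the nearest 100 K.

3500 K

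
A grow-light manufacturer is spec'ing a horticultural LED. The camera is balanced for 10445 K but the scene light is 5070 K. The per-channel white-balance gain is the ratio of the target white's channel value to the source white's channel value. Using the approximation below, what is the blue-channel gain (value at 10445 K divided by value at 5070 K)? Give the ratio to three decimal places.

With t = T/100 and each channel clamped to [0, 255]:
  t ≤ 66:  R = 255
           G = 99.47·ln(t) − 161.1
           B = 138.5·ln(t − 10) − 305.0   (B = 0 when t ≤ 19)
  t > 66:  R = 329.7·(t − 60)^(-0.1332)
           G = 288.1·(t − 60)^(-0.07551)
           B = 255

1.224

At 5070 K (t = 50.7):
  B = 138.5·ln(50.7 − 10) − 305.0 = 138.5·ln 40.7 − 305.0 = 138.5·3.7062 − 305.0 = 208.313.
At 10445 K (t = 104.45):
  B = 255 by definition for t > 66.
Gain = 255.000 / 208.313 = 1.2241 → 1.224.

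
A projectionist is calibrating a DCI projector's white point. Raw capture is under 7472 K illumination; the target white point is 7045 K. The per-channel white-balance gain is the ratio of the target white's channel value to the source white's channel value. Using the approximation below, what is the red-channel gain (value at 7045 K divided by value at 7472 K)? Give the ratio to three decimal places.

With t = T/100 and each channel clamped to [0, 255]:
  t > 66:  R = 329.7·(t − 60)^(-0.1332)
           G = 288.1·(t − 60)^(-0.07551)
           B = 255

At 7472 K (t = 74.72):
  R = 329.7·(74.72 − 60)^(-0.1332) = 329.7·14.72^(-0.1332) = 329.7·0.69893 = 230.438.
At 7045 K (t = 70.45):
  R = 329.7·(70.45 − 60)^(-0.1332) = 329.7·10.45^(-0.1332) = 329.7·0.73157 = 241.197.
Gain = 241.197 / 230.438 = 1.0467 → 1.047.

1.047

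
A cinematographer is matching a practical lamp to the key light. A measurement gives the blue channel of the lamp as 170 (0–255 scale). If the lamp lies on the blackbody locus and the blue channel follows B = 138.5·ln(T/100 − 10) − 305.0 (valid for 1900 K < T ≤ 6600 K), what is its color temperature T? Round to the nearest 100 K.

4100 K

ln(t − 10) = (170 + 305.0) / 138.5 = 3.4296.
t − 10 = e^3.4296 = 30.864, so t = 40.864.
T = 100·t = 4086 K → 4100 K to the nearest 100 K.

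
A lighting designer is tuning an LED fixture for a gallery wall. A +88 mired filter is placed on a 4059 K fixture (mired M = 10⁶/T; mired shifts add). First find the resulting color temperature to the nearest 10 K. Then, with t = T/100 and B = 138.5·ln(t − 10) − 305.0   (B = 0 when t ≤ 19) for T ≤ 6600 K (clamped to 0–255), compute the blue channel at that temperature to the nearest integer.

M_in = 10⁶/4059 = 246.37; M_out = 246.37 + (+88) = 334.37.
T_out = 10⁶/334.37 = 2990.7 K → 2990 K; t = 29.9.
B = 138.5·ln(29.9 − 10) − 305.0 = 138.5·ln 19.9 − 305.0 = 138.5·2.9907 − 305.0 = 109.215.
Rounded: 109.

109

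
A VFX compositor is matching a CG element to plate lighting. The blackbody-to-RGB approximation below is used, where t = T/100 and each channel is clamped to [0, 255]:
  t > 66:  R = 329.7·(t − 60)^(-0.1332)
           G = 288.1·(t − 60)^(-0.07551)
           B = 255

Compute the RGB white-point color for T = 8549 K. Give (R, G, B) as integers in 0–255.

t = 8549/100 = 85.49; the t > 66 branch applies.
R = 329.7·(85.49 − 60)^(-0.1332) = 329.7·25.49^(-0.1332) = 329.7·0.64964 = 214.186.
G = 288.1·(85.49 − 60)^(-0.07551) = 288.1·25.49^(-0.07551) = 288.1·0.78308 = 225.605.
B = 255 by definition for t > 66.
Rounded: (214, 226, 255).

(214, 226, 255)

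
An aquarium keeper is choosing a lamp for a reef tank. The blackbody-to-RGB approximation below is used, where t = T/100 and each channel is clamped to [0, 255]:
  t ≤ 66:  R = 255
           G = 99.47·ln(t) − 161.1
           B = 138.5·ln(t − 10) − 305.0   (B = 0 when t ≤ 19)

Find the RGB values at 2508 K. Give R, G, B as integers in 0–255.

t = 2508/100 = 25.08; the t ≤ 66 branch applies.
R = 255 by definition for t ≤ 66.
G = 99.47·ln 25.08 − 161.1 = 99.47·3.2221 − 161.1 = 159.399.
B = 138.5·ln(25.08 − 10) − 305.0 = 138.5·ln 15.08 − 305.0 = 138.5·2.7134 − 305.0 = 70.802.
Rounded: (255, 159, 71).

R=255, G=159, B=71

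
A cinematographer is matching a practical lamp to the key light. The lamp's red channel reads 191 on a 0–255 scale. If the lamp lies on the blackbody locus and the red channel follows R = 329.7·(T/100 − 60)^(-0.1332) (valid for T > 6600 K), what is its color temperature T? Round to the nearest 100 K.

(t − 60)^(-0.1332) = 191/329.7 = 0.57931.
t − 60 = 0.57931^(1/-0.1332) = 0.57931^(-7.508) = 60.245, so t = 120.245.
T = 100·t = 12025 K → 12000 K to the nearest 100 K.

12000 K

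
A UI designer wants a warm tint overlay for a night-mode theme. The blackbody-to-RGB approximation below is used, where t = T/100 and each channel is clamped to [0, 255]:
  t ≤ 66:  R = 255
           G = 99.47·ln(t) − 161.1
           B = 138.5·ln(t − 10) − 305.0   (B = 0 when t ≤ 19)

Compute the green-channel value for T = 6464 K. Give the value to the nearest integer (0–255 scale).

254

t = 6464/100 = 64.64; the t ≤ 66 branch applies.
G = 99.47·ln 64.64 − 161.1 = 99.47·4.1688 − 161.1 = 253.574.
Rounded: 254.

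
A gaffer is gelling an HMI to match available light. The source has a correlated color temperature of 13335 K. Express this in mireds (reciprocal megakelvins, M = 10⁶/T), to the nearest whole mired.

75 mireds

M = 10⁶ / 13335 = 74.991 → 75 mireds.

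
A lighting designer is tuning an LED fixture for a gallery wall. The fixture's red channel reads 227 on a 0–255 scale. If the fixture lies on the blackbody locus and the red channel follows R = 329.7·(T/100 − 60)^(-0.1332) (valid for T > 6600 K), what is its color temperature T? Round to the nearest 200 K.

7600 K

(t − 60)^(-0.1332) = 227/329.7 = 0.68850.
t − 60 = 0.68850^(1/-0.1332) = 0.68850^(-7.508) = 16.478, so t = 76.478.
T = 100·t = 7648 K → 7600 K to the nearest 200 K.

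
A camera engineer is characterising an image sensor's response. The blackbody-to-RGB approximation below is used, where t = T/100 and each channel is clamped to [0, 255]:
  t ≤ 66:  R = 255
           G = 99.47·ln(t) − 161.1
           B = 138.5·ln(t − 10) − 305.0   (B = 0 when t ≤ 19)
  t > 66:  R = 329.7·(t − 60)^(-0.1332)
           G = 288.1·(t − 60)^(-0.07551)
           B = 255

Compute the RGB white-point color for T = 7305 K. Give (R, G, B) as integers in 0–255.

t = 7305/100 = 73.05; the t > 66 branch applies.
R = 329.7·(73.05 − 60)^(-0.1332) = 329.7·13.05^(-0.1332) = 329.7·0.71023 = 234.164.
G = 288.1·(73.05 − 60)^(-0.07551) = 288.1·13.05^(-0.07551) = 288.1·0.82368 = 237.303.
B = 255 by definition for t > 66.
Rounded: (234, 237, 255).

(234, 237, 255)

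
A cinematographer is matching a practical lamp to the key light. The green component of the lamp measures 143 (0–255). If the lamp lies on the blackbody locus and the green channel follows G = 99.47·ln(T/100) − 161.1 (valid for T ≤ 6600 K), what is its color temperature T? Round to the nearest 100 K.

2100 K

ln t = (143 + 161.1) / 99.47 = 3.0572.
t = e^3.0572 = 21.268.
T = 100·t = 2127 K → 2100 K to the nearest 100 K.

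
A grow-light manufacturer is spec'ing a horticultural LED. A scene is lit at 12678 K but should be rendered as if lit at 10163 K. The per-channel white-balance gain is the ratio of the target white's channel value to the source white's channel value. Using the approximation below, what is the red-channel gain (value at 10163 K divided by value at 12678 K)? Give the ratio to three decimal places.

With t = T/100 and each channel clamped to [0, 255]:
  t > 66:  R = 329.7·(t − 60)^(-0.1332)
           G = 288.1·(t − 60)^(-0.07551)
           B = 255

1.065

At 12678 K (t = 126.78):
  R = 329.7·(126.78 − 60)^(-0.1332) = 329.7·66.78^(-0.1332) = 329.7·0.57142 = 188.398.
At 10163 K (t = 101.63):
  R = 329.7·(101.63 − 60)^(-0.1332) = 329.7·41.63^(-0.1332) = 329.7·0.60855 = 200.638.
Gain = 200.638 / 188.398 = 1.0650 → 1.065.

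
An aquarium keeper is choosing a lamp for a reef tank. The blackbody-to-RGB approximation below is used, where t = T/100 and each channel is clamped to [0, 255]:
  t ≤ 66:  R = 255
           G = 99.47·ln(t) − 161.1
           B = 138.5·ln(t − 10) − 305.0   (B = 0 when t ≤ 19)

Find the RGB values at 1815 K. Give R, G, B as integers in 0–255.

R=255, G=127, B=0

t = 1815/100 = 18.15; the t ≤ 66 branch applies.
R = 255 by definition for t ≤ 66.
G = 99.47·ln 18.15 − 161.1 = 99.47·2.8987 − 161.1 = 127.231.
t = 18.15 ≤ 19, so B = 0.
Rounded: (255, 127, 0).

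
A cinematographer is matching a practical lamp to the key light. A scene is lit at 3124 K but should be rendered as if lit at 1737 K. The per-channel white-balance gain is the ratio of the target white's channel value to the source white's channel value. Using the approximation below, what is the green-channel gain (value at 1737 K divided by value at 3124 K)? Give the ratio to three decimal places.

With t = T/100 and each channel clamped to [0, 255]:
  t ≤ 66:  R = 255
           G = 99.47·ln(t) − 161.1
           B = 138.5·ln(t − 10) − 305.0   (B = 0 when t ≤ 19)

0.678

At 3124 K (t = 31.24):
  G = 99.47·ln 31.24 − 161.1 = 99.47·3.4417 − 161.1 = 181.246.
At 1737 K (t = 17.37):
  G = 99.47·ln 17.37 − 161.1 = 99.47·2.8547 − 161.1 = 122.861.
Gain = 122.861 / 181.246 = 0.6779 → 0.678.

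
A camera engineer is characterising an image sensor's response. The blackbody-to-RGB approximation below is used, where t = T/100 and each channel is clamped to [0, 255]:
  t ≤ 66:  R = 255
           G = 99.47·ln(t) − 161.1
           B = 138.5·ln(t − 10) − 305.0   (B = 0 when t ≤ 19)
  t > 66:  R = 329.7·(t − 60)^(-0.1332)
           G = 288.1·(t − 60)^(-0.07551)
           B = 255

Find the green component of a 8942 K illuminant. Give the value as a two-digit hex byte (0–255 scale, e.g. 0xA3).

t = 8942/100 = 89.42; the t > 66 branch applies.
G = 288.1·(89.42 − 60)^(-0.07551) = 288.1·29.42^(-0.07551) = 288.1·0.77465 = 223.175.
Rounded: 223; in hex, 0xDF.

0xDF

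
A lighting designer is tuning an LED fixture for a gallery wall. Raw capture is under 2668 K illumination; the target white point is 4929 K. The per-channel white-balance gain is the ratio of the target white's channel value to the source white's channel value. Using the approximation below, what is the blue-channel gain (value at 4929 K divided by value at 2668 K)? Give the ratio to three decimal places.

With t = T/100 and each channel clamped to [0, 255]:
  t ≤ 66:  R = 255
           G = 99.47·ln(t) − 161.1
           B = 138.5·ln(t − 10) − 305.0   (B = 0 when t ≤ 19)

At 2668 K (t = 26.68):
  B = 138.5·ln(26.68 − 10) − 305.0 = 138.5·ln 16.68 − 305.0 = 138.5·2.8142 − 305.0 = 84.768.
At 4929 K (t = 49.29):
  B = 138.5·ln(49.29 − 10) − 305.0 = 138.5·ln 39.29 − 305.0 = 138.5·3.6710 − 305.0 = 203.429.
Gain = 203.429 / 84.768 = 2.3998 → 2.400.

2.400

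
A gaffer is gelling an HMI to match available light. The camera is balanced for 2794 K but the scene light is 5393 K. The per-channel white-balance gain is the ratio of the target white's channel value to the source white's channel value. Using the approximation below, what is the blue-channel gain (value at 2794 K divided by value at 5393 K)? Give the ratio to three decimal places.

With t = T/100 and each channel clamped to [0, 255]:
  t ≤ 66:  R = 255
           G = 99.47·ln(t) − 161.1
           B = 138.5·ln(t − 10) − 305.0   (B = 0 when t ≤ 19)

At 5393 K (t = 53.93):
  B = 138.5·ln(53.93 − 10) − 305.0 = 138.5·ln 43.93 − 305.0 = 138.5·3.7826 − 305.0 = 218.890.
At 2794 K (t = 27.94):
  B = 138.5·ln(27.94 − 10) − 305.0 = 138.5·ln 17.94 − 305.0 = 138.5·2.8870 − 305.0 = 94.854.
Gain = 94.854 / 218.890 = 0.4333 → 0.433.

0.433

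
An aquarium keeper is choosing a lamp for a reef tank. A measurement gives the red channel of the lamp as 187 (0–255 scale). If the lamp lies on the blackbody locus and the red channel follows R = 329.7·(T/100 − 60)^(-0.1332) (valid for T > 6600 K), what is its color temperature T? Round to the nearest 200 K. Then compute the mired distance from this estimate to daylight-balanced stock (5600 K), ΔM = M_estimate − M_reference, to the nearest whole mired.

(t − 60)^(-0.1332) = 187/329.7 = 0.56718.
t − 60 = 0.56718^(1/-0.1332) = 0.56718^(-7.508) = 70.620, so t = 130.620.
T = 100·t = 13062 K → 13000 K to the nearest 200 K.
M_estimate = 10⁶/13000 = 76.92; M_reference = 10⁶/5600 = 178.57.
ΔM = 76.92 − 178.57 = -101.65 → -102 mireds.

-102 mireds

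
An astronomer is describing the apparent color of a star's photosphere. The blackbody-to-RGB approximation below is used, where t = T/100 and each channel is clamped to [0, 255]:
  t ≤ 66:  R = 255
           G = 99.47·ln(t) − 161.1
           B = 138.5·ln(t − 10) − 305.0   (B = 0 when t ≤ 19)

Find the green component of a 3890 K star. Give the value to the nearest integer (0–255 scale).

t = 3890/100 = 38.9; the t ≤ 66 branch applies.
G = 99.47·ln 38.9 − 161.1 = 99.47·3.6610 − 161.1 = 203.059.
Rounded: 203.

203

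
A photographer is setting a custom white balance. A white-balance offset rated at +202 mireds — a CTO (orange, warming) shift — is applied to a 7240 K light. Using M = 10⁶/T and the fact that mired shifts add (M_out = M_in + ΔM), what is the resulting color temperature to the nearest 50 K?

M_in = 10⁶/7240 = 138.12 mireds.
M_out = 138.12 + (+202) = 340.12 mireds.
T_out = 10⁶/340.12 = 2940.1 K → 2950 K.

2950 K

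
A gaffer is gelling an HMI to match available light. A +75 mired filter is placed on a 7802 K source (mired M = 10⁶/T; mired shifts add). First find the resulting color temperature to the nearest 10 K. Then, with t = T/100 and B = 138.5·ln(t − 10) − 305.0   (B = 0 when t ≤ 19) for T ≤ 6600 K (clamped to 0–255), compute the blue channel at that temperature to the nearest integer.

203

M_in = 10⁶/7802 = 128.17; M_out = 128.17 + (+75) = 203.17.
T_out = 10⁶/203.17 = 4921.9 K → 4920 K; t = 49.2.
B = 138.5·ln(49.2 − 10) − 305.0 = 138.5·ln 39.2 − 305.0 = 138.5·3.6687 − 305.0 = 203.112.
Rounded: 203.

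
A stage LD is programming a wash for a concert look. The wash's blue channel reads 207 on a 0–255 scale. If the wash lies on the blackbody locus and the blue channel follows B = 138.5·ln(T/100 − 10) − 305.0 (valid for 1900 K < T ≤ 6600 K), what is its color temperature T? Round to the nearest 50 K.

ln(t − 10) = (207 + 305.0) / 138.5 = 3.6968.
t − 10 = e^3.6968 = 40.316, so t = 50.316.
T = 100·t = 5032 K → 5050 K to the nearest 50 K.

5050 K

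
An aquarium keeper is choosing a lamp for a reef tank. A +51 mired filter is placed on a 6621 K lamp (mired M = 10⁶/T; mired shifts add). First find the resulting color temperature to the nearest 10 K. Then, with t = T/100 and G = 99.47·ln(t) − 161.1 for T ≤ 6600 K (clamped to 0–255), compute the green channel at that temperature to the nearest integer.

M_in = 10⁶/6621 = 151.03; M_out = 151.03 + (+51) = 202.03.
T_out = 10⁶/202.03 = 4949.6 K → 4950 K; t = 49.5.
G = 99.47·ln 49.5 − 161.1 = 99.47·3.9020 − 161.1 = 227.029.
Rounded: 227.

227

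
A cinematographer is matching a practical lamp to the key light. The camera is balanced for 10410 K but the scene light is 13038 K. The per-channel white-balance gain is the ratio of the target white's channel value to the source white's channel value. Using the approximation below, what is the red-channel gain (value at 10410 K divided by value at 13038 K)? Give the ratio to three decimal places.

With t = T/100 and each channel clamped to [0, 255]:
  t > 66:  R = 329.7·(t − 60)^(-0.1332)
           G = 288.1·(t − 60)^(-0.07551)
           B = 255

1.064

At 13038 K (t = 130.38):
  R = 329.7·(130.38 − 60)^(-0.1332) = 329.7·70.38^(-0.1332) = 329.7·0.56744 = 187.085.
At 10410 K (t = 104.1):
  R = 329.7·(104.1 − 60)^(-0.1332) = 329.7·44.1^(-0.1332) = 329.7·0.60389 = 199.104.
Gain = 199.104 / 187.085 = 1.0642 → 1.064.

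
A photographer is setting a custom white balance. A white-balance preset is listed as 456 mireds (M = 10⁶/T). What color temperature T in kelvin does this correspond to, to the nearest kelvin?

T = 10⁶ / 456 = 2192.98 K → 2193 K.

2193 K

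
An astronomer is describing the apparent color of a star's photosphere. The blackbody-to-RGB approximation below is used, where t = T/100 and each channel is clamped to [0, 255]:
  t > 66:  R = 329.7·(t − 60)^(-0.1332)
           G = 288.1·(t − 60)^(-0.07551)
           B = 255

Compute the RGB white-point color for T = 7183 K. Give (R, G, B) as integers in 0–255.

t = 7183/100 = 71.83; the t > 66 branch applies.
R = 329.7·(71.83 − 60)^(-0.1332) = 329.7·11.83^(-0.1332) = 329.7·0.71958 = 237.245.
G = 288.1·(71.83 − 60)^(-0.07551) = 288.1·11.83^(-0.07551) = 288.1·0.82981 = 239.068.
B = 255 by definition for t > 66.
Rounded: (237, 239, 255).

(237, 239, 255)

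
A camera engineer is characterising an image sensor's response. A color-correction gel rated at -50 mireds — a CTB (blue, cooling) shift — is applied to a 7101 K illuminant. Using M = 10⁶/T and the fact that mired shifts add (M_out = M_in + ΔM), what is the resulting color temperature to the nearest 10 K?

M_in = 10⁶/7101 = 140.83 mireds.
M_out = 140.83 + (-50) = 90.83 mireds.
T_out = 10⁶/90.83 = 11010.2 K → 11010 K.

11010 K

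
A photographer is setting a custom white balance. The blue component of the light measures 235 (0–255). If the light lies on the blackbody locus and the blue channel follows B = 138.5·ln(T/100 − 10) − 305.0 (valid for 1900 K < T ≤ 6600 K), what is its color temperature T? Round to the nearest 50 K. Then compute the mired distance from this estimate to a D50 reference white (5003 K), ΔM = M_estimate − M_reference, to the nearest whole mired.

ln(t − 10) = (235 + 305.0) / 138.5 = 3.8989.
t − 10 = e^3.8989 = 49.349, so t = 59.349.
T = 100·t = 5935 K → 5950 K to the nearest 50 K.
M_estimate = 10⁶/5950 = 168.07; M_reference = 10⁶/5003 = 199.88.
ΔM = 168.07 − 199.88 = -31.81 → -32 mireds.

-32 mireds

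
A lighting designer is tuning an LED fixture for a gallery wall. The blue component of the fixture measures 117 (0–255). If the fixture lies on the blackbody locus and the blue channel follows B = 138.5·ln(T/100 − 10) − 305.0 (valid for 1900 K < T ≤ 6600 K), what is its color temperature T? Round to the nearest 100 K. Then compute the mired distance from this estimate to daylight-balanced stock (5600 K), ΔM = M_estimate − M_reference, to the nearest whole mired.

+144 mireds

ln(t − 10) = (117 + 305.0) / 138.5 = 3.0469.
t − 10 = e^3.0469 = 21.051, so t = 31.051.
T = 100·t = 3105 K → 3100 K to the nearest 100 K.
M_estimate = 10⁶/3100 = 322.58; M_reference = 10⁶/5600 = 178.57.
ΔM = 322.58 − 178.57 = 144.01 → +144 mireds.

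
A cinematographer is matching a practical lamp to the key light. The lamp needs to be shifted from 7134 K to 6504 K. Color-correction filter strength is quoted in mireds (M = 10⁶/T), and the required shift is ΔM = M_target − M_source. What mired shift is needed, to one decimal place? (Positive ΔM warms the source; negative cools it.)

+13.6 mireds

M_source = 10⁶/7134 = 140.174; M_target = 10⁶/6504 = 153.752.
ΔM = 153.752 − 140.174 = 13.578 → +13.6 mireds, a warming shift.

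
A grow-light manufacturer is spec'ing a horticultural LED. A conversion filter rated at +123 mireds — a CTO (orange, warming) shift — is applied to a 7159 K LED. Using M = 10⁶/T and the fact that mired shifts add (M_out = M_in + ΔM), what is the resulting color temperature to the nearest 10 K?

M_in = 10⁶/7159 = 139.68 mireds.
M_out = 139.68 + (+123) = 262.68 mireds.
T_out = 10⁶/262.68 = 3806.9 K → 3810 K.

3810 K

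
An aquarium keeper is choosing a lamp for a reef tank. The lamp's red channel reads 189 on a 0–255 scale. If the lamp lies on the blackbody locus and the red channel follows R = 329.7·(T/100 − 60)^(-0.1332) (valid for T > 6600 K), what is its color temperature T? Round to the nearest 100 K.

12500 K

(t − 60)^(-0.1332) = 189/329.7 = 0.57325.
t − 60 = 0.57325^(1/-0.1332) = 0.57325^(-7.508) = 65.199, so t = 125.199.
T = 100·t = 12520 K → 12500 K to the nearest 100 K.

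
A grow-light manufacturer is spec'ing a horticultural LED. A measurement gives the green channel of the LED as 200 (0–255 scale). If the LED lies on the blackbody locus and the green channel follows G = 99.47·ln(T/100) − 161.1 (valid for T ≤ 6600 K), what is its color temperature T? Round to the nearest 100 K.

ln t = (200 + 161.1) / 99.47 = 3.6302.
t = e^3.6302 = 37.722.
T = 100·t = 3772 K → 3800 K to the nearest 100 K.

3800 K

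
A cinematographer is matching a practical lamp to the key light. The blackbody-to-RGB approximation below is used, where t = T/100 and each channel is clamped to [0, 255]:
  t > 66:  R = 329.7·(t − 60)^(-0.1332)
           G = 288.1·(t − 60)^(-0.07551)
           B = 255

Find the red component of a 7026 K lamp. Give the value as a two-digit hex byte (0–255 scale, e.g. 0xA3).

0xF2

t = 7026/100 = 70.26; the t > 66 branch applies.
R = 329.7·(70.26 − 60)^(-0.1332) = 329.7·10.26^(-0.1332) = 329.7·0.73336 = 241.788.
Rounded: 242; in hex, 0xF2.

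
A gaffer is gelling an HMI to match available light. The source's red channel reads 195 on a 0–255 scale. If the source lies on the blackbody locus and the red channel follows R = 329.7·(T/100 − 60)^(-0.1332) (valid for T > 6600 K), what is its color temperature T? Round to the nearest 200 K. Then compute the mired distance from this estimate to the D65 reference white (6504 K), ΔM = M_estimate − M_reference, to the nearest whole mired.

-64 mireds

(t − 60)^(-0.1332) = 195/329.7 = 0.59145.
t − 60 = 0.59145^(1/-0.1332) = 0.59145^(-7.508) = 51.564, so t = 111.564.
T = 100·t = 11156 K → 11200 K to the nearest 200 K.
M_estimate = 10⁶/11200 = 89.29; M_reference = 10⁶/6504 = 153.75.
ΔM = 89.29 − 153.75 = -64.47 → -64 mireds.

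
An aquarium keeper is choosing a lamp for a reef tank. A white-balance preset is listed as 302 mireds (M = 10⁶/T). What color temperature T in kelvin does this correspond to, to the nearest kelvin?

3311 K

T = 10⁶ / 302 = 3311.26 K → 3311 K.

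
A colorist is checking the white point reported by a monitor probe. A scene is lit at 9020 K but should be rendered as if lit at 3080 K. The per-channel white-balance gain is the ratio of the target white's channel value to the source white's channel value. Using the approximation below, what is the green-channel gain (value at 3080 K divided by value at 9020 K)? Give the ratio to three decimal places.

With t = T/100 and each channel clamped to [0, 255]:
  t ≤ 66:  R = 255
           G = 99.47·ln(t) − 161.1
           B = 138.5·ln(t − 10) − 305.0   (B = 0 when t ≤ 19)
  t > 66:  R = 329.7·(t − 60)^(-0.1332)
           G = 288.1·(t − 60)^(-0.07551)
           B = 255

At 9020 K (t = 90.2):
  G = 288.1·(90.2 − 60)^(-0.07551) = 288.1·30.2^(-0.07551) = 288.1·0.77312 = 222.735.
At 3080 K (t = 30.8):
  G = 99.47·ln 30.8 − 161.1 = 99.47·3.4275 − 161.1 = 179.835.
Gain = 179.835 / 222.735 = 0.8074 → 0.807.

0.807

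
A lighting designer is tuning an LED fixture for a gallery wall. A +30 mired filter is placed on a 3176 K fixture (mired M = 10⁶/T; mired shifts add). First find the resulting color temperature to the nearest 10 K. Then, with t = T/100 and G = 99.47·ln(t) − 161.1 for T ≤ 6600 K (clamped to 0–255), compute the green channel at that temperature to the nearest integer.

M_in = 10⁶/3176 = 314.86; M_out = 314.86 + (+30) = 344.86.
T_out = 10⁶/344.86 = 2899.7 K → 2900 K; t = 29.
G = 99.47·ln 29 − 161.1 = 99.47·3.3673 − 161.1 = 173.845.
Rounded: 174.

174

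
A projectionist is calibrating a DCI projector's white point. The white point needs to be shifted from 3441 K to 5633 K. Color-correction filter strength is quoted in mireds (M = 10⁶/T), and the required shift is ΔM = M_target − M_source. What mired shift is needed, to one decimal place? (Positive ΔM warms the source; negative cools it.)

-113.1 mireds

M_source = 10⁶/3441 = 290.613; M_target = 10⁶/5633 = 177.525.
ΔM = 177.525 − 290.613 = -113.088 → -113.1 mireds, a cooling shift.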